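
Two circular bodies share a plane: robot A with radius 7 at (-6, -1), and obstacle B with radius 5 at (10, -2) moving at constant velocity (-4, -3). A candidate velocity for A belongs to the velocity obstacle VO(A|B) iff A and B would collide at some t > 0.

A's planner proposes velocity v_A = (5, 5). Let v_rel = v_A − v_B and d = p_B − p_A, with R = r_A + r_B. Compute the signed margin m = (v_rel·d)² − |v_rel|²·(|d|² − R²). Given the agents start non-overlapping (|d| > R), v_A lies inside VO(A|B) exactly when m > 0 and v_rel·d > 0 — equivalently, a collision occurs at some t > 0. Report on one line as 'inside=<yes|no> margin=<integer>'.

d = (16, -1),  |d|² = 257;  R = 7+5 = 12,  c = 257−12² = 113
v_rel = (9, 8),  |v_rel|² = 145;  v_rel·d = (9)·(16) + (8)·(-1) = 136
145·t² − 272·t + 113 = 0  ⇒  m = 136² − 145·113 = 2111
m = 2111 > 0,  v_rel·d = 136 > 0  ⇒  inside

inside=yes margin=2111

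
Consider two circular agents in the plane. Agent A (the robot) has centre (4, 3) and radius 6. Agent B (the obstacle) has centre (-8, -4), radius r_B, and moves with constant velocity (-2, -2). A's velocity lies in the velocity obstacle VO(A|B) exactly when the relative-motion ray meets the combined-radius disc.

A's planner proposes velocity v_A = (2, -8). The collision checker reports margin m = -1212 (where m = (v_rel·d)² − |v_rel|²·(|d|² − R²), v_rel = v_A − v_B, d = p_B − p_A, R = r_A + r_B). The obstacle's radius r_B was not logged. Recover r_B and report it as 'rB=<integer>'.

m = -1212
d = (-12, -7);  v_rel = (4, -6),  |v_rel|² = 52
v_rel×d = (4)·(-7) − (-6)·(-12) = -100
since m = R²·52 − (-100)²:  R² = (10000 + -1212) / 52 = 169
R = √169 = 13  ⇒  r_B = 13 − 6 = 7

rB=7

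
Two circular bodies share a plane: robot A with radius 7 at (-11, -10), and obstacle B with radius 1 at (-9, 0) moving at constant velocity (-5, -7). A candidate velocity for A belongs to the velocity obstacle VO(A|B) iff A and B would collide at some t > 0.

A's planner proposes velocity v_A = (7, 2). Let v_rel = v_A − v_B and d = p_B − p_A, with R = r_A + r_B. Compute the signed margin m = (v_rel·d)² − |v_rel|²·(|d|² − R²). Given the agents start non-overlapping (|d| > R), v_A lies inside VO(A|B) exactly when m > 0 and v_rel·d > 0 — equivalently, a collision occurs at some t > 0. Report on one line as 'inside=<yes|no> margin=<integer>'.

d = (2, 10),  |d|² = 104;  R = 7+1 = 8,  c = 104−8² = 40
v_rel = (12, 9),  |v_rel|² = 225;  v_rel·d = (12)·(2) + (9)·(10) = 114
225·t² − 228·t + 40 = 0  ⇒  m = 114² − 225·40 = 3996
m = 3996 > 0,  v_rel·d = 114 > 0  ⇒  inside

inside=yes margin=3996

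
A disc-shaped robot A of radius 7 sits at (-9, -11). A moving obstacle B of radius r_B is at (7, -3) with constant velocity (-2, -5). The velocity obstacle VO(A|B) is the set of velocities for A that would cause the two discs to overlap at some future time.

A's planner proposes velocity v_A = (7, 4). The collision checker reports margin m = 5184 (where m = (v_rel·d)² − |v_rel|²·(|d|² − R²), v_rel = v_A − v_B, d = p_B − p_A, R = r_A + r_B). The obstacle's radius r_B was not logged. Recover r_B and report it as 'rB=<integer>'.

m = 5184
d = (16, 8);  v_rel = (9, 9),  |v_rel|² = 162
v_rel×d = (9)·(8) − (9)·(16) = -72
since m = R²·162 − (-72)²:  R² = (5184 + 5184) / 162 = 64
R = √64 = 8  ⇒  r_B = 8 − 7 = 1

rB=1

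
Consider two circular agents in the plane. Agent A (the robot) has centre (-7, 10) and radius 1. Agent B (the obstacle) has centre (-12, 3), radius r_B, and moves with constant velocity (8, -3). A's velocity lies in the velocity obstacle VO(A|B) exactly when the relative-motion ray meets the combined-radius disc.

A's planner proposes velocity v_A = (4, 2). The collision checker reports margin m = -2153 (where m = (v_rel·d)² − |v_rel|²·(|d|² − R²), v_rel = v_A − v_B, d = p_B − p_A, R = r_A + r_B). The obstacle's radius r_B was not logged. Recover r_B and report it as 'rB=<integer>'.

m = -2153
d = (-5, -7);  v_rel = (-4, 5),  |v_rel|² = 41
v_rel×d = (-4)·(-7) − (5)·(-5) = 53
since m = R²·41 − 53²:  R² = (2809 + -2153) / 41 = 16
R = √16 = 4  ⇒  r_B = 4 − 1 = 3

rB=3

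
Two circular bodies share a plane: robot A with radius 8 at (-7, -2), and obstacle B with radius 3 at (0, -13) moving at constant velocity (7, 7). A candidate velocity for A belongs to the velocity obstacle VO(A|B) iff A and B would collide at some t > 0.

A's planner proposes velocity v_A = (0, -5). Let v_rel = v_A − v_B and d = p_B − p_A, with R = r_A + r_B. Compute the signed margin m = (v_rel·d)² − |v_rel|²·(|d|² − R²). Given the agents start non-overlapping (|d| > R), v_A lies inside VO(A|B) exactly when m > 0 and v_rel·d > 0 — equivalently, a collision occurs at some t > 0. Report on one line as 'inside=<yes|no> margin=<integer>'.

d = (7, -11),  |d|² = 170;  R = 8+3 = 11,  c = 170−11² = 49
v_rel = (-7, -12),  |v_rel|² = 193;  v_rel·d = (-7)·(7) + (-12)·(-11) = 83
193·t² − 166·t + 49 = 0  ⇒  m = 83² − 193·49 = -2568
m = -2568 < 0,  v_rel·d = 83 > 0  ⇒  outside

inside=no margin=-2568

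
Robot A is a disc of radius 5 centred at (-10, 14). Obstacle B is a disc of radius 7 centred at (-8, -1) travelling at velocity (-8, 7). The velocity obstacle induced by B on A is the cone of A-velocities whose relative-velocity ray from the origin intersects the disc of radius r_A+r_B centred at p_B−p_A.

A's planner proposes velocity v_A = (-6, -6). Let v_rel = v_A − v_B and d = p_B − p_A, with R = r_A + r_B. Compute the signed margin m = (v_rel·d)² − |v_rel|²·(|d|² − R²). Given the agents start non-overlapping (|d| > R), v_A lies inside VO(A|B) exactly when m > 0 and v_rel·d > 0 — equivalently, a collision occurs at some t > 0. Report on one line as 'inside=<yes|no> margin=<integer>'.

d = (2, -15),  |d|² = 229;  R = 5+7 = 12,  c = 229−12² = 85
v_rel = (2, -13),  |v_rel|² = 173;  v_rel·d = (2)·(2) + (-13)·(-15) = 199
173·t² − 398·t + 85 = 0  ⇒  m = 199² − 173·85 = 24896
m = 24896 > 0,  v_rel·d = 199 > 0  ⇒  inside

inside=yes margin=24896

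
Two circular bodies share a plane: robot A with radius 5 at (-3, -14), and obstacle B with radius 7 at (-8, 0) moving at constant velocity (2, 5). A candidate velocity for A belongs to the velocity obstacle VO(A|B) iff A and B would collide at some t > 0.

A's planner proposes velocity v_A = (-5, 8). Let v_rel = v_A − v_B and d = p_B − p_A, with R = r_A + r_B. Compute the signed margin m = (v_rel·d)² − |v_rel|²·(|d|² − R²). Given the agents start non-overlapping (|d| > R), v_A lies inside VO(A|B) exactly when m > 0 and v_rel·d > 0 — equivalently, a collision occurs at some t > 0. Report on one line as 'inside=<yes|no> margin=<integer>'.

d = (-5, 14),  |d|² = 221;  R = 5+7 = 12,  c = 221−12² = 77
v_rel = (-7, 3),  |v_rel|² = 58;  v_rel·d = (-7)·(-5) + (3)·(14) = 77
58·t² − 154·t + 77 = 0  ⇒  m = 77² − 58·77 = 1463
m = 1463 > 0,  v_rel·d = 77 > 0  ⇒  inside

inside=yes margin=1463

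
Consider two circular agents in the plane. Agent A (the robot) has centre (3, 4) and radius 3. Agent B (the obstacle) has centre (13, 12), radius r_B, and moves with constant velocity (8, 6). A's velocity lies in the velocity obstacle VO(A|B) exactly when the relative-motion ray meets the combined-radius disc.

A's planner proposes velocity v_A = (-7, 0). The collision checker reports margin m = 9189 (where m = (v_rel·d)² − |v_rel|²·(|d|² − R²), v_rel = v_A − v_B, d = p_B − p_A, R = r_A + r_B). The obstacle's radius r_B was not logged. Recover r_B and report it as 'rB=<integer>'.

m = 9189
d = (10, 8);  v_rel = (-15, -6),  |v_rel|² = 261
v_rel×d = (-15)·(8) − (-6)·(10) = -60
since m = R²·261 − (-60)²:  R² = (3600 + 9189) / 261 = 49
R = √49 = 7  ⇒  r_B = 7 − 3 = 4

rB=4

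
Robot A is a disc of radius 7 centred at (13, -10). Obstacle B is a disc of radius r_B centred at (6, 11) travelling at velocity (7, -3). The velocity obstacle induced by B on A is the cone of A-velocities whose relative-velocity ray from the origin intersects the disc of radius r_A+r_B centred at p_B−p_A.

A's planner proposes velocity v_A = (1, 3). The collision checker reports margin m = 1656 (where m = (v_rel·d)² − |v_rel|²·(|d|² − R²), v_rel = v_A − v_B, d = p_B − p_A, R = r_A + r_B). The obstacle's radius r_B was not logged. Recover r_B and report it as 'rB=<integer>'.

m = 1656
d = (-7, 21);  v_rel = (-6, 6),  |v_rel|² = 72
v_rel×d = (-6)·(21) − (6)·(-7) = -84
since m = R²·72 − (-84)²:  R² = (7056 + 1656) / 72 = 121
R = √121 = 11  ⇒  r_B = 11 − 7 = 4

rB=4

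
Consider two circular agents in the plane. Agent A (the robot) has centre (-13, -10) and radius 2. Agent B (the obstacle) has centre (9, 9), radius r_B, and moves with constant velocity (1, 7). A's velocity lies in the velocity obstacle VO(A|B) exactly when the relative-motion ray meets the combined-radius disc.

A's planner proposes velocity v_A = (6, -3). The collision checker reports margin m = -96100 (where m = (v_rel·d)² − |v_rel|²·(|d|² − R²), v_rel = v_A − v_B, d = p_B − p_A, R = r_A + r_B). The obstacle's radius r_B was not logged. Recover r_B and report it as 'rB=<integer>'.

m = -96100
d = (22, 19);  v_rel = (5, -10),  |v_rel|² = 125
v_rel×d = (5)·(19) − (-10)·(22) = 315
since m = R²·125 − 315²:  R² = (99225 + -96100) / 125 = 25
R = √25 = 5  ⇒  r_B = 5 − 2 = 3

rB=3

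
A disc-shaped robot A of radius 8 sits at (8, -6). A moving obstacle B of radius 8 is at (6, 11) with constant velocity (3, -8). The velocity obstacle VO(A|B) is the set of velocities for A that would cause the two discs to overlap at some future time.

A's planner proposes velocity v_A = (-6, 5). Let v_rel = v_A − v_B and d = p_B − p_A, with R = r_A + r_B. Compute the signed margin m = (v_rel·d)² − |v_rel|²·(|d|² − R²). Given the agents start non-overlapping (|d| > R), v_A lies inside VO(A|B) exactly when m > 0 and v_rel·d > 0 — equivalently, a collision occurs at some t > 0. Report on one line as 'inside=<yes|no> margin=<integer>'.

d = (-2, 17),  |d|² = 293;  R = 8+8 = 16,  c = 293−16² = 37
v_rel = (-9, 13),  |v_rel|² = 250;  v_rel·d = (-9)·(-2) + (13)·(17) = 239
250·t² − 478·t + 37 = 0  ⇒  m = 239² − 250·37 = 47871
m = 47871 > 0,  v_rel·d = 239 > 0  ⇒  inside

inside=yes margin=47871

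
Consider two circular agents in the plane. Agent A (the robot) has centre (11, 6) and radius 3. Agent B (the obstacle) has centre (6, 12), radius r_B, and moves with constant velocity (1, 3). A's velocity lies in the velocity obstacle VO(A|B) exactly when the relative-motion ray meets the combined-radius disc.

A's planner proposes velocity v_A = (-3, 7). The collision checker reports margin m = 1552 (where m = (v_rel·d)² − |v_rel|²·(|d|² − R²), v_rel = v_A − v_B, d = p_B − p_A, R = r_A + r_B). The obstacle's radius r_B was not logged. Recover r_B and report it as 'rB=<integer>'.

m = 1552
d = (-5, 6);  v_rel = (-4, 4),  |v_rel|² = 32
v_rel×d = (-4)·(6) − (4)·(-5) = -4
since m = R²·32 − (-4)²:  R² = (16 + 1552) / 32 = 49
R = √49 = 7  ⇒  r_B = 7 − 3 = 4

rB=4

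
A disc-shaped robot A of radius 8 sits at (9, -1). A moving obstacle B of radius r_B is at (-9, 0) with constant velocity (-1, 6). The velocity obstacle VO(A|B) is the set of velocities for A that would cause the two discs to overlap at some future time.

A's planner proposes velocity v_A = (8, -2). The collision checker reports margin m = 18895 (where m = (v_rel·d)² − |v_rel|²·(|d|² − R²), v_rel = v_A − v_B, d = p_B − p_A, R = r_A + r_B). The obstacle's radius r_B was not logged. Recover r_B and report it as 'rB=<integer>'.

m = 18895
d = (-18, 1);  v_rel = (9, -8),  |v_rel|² = 145
v_rel×d = (9)·(1) − (-8)·(-18) = -135
since m = R²·145 − (-135)²:  R² = (18225 + 18895) / 145 = 256
R = √256 = 16  ⇒  r_B = 16 − 8 = 8

rB=8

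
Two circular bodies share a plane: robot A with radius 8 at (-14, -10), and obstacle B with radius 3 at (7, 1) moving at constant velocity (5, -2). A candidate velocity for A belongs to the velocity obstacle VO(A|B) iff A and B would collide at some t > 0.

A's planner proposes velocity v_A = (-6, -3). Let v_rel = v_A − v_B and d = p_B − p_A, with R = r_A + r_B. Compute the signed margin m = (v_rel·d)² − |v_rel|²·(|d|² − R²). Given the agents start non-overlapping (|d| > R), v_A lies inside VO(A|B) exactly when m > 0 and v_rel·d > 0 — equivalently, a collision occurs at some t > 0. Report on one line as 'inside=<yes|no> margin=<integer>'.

d = (21, 11),  |d|² = 562;  R = 8+3 = 11,  c = 562−11² = 441
v_rel = (-11, -1),  |v_rel|² = 122;  v_rel·d = (-11)·(21) + (-1)·(11) = -242
122·t² + 484·t + 441 = 0  ⇒  m = (-242)² − 122·441 = 4762
m = 4762 > 0,  v_rel·d = -242 < 0  ⇒  outside

inside=no margin=4762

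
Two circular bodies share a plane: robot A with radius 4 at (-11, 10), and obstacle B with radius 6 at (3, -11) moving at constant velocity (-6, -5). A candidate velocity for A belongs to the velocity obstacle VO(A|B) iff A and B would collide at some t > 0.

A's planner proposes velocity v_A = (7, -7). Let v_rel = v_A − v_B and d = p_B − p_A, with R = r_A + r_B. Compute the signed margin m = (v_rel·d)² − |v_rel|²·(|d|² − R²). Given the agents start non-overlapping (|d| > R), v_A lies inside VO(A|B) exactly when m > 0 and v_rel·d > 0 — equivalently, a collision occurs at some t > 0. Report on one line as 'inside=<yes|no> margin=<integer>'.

d = (14, -21),  |d|² = 637;  R = 4+6 = 10,  c = 637−10² = 537
v_rel = (13, -2),  |v_rel|² = 173;  v_rel·d = (13)·(14) + (-2)·(-21) = 224
173·t² − 448·t + 537 = 0  ⇒  m = 224² − 173·537 = -42725
m = -42725 < 0,  v_rel·d = 224 > 0  ⇒  outside

inside=no margin=-42725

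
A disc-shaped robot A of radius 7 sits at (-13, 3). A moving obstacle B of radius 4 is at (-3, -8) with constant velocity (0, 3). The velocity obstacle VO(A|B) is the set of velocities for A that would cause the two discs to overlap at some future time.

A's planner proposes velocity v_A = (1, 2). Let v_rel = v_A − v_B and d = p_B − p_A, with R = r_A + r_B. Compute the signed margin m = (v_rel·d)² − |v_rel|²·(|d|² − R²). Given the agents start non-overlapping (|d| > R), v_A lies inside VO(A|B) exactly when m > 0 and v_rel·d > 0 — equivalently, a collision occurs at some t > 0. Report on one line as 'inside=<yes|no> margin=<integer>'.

d = (10, -11),  |d|² = 221;  R = 7+4 = 11,  c = 221−11² = 100
v_rel = (1, -1),  |v_rel|² = 2;  v_rel·d = (1)·(10) + (-1)·(-11) = 21
2·t² − 42·t + 100 = 0  ⇒  m = 21² − 2·100 = 241
m = 241 > 0,  v_rel·d = 21 > 0  ⇒  inside

inside=yes margin=241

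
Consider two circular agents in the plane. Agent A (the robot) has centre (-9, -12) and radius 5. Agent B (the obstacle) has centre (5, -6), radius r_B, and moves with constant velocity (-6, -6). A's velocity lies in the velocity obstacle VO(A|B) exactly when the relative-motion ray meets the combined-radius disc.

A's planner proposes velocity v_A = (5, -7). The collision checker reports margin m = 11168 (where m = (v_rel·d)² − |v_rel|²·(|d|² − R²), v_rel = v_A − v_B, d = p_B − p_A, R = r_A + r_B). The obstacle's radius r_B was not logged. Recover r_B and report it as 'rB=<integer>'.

m = 11168
d = (14, 6);  v_rel = (11, -1),  |v_rel|² = 122
v_rel×d = (11)·(6) − (-1)·(14) = 80
since m = R²·122 − 80²:  R² = (6400 + 11168) / 122 = 144
R = √144 = 12  ⇒  r_B = 12 − 5 = 7

rB=7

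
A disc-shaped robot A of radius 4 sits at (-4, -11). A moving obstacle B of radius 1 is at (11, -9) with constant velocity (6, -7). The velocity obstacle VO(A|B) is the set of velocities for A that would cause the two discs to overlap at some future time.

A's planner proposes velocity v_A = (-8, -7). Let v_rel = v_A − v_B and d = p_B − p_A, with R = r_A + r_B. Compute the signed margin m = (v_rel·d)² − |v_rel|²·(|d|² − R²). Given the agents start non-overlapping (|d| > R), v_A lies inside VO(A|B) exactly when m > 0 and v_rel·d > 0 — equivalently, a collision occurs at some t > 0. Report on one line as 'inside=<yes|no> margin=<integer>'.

d = (15, 2),  |d|² = 229;  R = 4+1 = 5,  c = 229−5² = 204
v_rel = (-14, 0),  |v_rel|² = 196;  v_rel·d = (-14)·(15) + (0)·(2) = -210
196·t² + 420·t + 204 = 0  ⇒  m = (-210)² − 196·204 = 4116
m = 4116 > 0,  v_rel·d = -210 < 0  ⇒  outside

inside=no margin=4116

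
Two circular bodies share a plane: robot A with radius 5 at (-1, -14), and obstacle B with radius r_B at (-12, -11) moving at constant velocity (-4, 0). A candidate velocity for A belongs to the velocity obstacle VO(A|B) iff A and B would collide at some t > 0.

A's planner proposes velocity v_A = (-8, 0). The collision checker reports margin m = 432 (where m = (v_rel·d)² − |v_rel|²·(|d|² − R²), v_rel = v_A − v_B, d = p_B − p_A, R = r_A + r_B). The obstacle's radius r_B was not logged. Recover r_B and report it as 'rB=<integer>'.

m = 432
d = (-11, 3);  v_rel = (-4, 0),  |v_rel|² = 16
v_rel×d = (-4)·(3) − (0)·(-11) = -12
since m = R²·16 − (-12)²:  R² = (144 + 432) / 16 = 36
R = √36 = 6  ⇒  r_B = 6 − 5 = 1

rB=1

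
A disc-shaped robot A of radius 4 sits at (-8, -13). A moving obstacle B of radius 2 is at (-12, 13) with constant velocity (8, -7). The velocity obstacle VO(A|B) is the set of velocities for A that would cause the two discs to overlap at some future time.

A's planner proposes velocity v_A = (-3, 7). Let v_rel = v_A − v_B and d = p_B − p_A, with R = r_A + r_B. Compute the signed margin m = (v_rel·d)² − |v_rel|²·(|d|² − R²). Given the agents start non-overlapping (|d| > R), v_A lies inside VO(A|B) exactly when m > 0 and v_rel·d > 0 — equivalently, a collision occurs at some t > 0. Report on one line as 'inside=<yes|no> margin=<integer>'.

d = (-4, 26),  |d|² = 692;  R = 4+2 = 6,  c = 692−6² = 656
v_rel = (-11, 14),  |v_rel|² = 317;  v_rel·d = (-11)·(-4) + (14)·(26) = 408
317·t² − 816·t + 656 = 0  ⇒  m = 408² − 317·656 = -41488
m = -41488 < 0,  v_rel·d = 408 > 0  ⇒  outside

inside=no margin=-41488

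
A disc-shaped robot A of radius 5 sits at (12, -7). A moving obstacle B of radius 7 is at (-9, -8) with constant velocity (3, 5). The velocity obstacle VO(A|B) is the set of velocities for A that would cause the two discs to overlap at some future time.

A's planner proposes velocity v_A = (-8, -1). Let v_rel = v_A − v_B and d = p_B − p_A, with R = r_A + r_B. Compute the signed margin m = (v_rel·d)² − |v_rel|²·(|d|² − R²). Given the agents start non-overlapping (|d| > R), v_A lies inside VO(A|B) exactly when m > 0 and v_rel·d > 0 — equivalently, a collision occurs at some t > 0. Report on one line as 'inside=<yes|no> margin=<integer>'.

d = (-21, -1),  |d|² = 442;  R = 5+7 = 12,  c = 442−12² = 298
v_rel = (-11, -6),  |v_rel|² = 157;  v_rel·d = (-11)·(-21) + (-6)·(-1) = 237
157·t² − 474·t + 298 = 0  ⇒  m = 237² − 157·298 = 9383
m = 9383 > 0,  v_rel·d = 237 > 0  ⇒  inside

inside=yes margin=9383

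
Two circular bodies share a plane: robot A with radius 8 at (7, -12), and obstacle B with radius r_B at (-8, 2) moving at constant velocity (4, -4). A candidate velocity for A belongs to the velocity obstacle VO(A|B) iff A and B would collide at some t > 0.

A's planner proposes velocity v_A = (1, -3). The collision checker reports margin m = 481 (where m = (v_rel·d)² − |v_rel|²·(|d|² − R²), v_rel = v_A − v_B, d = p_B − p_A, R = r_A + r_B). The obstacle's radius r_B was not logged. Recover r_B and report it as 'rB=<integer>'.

m = 481
d = (-15, 14);  v_rel = (-3, 1),  |v_rel|² = 10
v_rel×d = (-3)·(14) − (1)·(-15) = -27
since m = R²·10 − (-27)²:  R² = (729 + 481) / 10 = 121
R = √121 = 11  ⇒  r_B = 11 − 8 = 3

rB=3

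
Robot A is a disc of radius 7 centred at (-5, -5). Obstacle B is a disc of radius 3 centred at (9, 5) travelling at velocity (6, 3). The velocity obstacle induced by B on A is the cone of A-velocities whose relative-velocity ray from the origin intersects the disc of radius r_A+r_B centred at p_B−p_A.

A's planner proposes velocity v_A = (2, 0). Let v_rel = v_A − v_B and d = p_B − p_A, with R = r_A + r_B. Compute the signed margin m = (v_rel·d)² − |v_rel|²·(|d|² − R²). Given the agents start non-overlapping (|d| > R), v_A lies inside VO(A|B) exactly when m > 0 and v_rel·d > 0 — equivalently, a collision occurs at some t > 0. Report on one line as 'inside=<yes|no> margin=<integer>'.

d = (14, 10),  |d|² = 296;  R = 7+3 = 10,  c = 296−10² = 196
v_rel = (-4, -3),  |v_rel|² = 25;  v_rel·d = (-4)·(14) + (-3)·(10) = -86
25·t² + 172·t + 196 = 0  ⇒  m = (-86)² − 25·196 = 2496
m = 2496 > 0,  v_rel·d = -86 < 0  ⇒  outside

inside=no margin=2496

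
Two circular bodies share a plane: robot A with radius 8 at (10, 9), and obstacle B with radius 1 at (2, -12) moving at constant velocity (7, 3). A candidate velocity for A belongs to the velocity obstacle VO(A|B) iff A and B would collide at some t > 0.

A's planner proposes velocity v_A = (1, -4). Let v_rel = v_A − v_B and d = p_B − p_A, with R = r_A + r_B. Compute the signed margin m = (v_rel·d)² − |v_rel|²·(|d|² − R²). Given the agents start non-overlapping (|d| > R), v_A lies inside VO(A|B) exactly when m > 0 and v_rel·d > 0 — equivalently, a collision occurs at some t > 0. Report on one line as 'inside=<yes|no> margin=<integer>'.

d = (-8, -21),  |d|² = 505;  R = 8+1 = 9,  c = 505−9² = 424
v_rel = (-6, -7),  |v_rel|² = 85;  v_rel·d = (-6)·(-8) + (-7)·(-21) = 195
85·t² − 390·t + 424 = 0  ⇒  m = 195² − 85·424 = 1985
m = 1985 > 0,  v_rel·d = 195 > 0  ⇒  inside

inside=yes margin=1985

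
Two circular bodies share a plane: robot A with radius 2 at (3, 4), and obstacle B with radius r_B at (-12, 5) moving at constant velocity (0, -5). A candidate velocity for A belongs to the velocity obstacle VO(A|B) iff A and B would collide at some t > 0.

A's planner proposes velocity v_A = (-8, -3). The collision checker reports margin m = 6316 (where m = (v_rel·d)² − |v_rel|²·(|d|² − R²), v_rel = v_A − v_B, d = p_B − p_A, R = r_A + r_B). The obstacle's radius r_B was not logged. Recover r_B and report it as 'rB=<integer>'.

m = 6316
d = (-15, 1);  v_rel = (-8, 2),  |v_rel|² = 68
v_rel×d = (-8)·(1) − (2)·(-15) = 22
since m = R²·68 − 22²:  R² = (484 + 6316) / 68 = 100
R = √100 = 10  ⇒  r_B = 10 − 2 = 8

rB=8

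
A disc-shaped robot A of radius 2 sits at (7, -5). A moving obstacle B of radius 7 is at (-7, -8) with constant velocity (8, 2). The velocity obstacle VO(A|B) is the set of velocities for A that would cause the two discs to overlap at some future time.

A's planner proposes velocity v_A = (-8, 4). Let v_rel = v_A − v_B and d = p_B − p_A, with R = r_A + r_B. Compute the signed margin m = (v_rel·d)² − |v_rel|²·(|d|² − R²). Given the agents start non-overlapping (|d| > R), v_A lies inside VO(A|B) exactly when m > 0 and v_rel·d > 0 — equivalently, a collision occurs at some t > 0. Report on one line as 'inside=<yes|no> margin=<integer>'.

d = (-14, -3),  |d|² = 205;  R = 2+7 = 9,  c = 205−9² = 124
v_rel = (-16, 2),  |v_rel|² = 260;  v_rel·d = (-16)·(-14) + (2)·(-3) = 218
260·t² − 436·t + 124 = 0  ⇒  m = 218² − 260·124 = 15284
m = 15284 > 0,  v_rel·d = 218 > 0  ⇒  inside

inside=yes margin=15284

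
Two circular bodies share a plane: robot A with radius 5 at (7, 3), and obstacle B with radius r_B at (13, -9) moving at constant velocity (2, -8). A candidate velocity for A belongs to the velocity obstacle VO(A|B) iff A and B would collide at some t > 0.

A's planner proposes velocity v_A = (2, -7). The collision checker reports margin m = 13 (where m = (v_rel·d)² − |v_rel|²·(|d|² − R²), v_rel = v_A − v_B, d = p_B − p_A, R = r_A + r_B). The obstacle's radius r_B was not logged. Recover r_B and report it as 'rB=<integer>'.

m = 13
d = (6, -12);  v_rel = (0, 1),  |v_rel|² = 1
v_rel×d = (0)·(-12) − (1)·(6) = -6
since m = R²·1 − (-6)²:  R² = (36 + 13) / 1 = 49
R = √49 = 7  ⇒  r_B = 7 − 5 = 2

rB=2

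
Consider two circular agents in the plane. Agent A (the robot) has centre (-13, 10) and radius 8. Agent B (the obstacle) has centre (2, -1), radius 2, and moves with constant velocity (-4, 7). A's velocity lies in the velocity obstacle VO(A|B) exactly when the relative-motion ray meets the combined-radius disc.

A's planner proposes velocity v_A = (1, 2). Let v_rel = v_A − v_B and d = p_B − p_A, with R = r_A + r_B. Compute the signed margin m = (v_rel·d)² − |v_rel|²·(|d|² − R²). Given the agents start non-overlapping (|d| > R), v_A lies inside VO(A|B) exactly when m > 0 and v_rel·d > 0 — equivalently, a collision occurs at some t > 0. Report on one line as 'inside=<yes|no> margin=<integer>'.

d = (15, -11),  |d|² = 346;  R = 8+2 = 10,  c = 346−10² = 246
v_rel = (5, -5),  |v_rel|² = 50;  v_rel·d = (5)·(15) + (-5)·(-11) = 130
50·t² − 260·t + 246 = 0  ⇒  m = 130² − 50·246 = 4600
m = 4600 > 0,  v_rel·d = 130 > 0  ⇒  inside

inside=yes margin=4600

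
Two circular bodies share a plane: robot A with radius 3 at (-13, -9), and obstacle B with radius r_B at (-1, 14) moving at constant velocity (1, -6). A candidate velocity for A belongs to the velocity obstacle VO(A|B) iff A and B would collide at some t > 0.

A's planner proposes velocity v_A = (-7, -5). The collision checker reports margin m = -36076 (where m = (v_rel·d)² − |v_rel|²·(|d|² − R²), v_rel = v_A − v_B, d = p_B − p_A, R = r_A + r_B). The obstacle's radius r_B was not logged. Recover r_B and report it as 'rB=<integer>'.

m = -36076
d = (12, 23);  v_rel = (-8, 1),  |v_rel|² = 65
v_rel×d = (-8)·(23) − (1)·(12) = -196
since m = R²·65 − (-196)²:  R² = (38416 + -36076) / 65 = 36
R = √36 = 6  ⇒  r_B = 6 − 3 = 3

rB=3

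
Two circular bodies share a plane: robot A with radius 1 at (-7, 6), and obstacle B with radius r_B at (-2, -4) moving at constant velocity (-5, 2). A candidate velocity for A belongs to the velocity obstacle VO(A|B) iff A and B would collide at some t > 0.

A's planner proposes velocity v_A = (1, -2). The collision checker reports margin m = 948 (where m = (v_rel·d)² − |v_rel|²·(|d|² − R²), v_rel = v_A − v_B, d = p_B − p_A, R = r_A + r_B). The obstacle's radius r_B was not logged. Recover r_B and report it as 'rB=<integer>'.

m = 948
d = (5, -10);  v_rel = (6, -4),  |v_rel|² = 52
v_rel×d = (6)·(-10) − (-4)·(5) = -40
since m = R²·52 − (-40)²:  R² = (1600 + 948) / 52 = 49
R = √49 = 7  ⇒  r_B = 7 − 1 = 6

rB=6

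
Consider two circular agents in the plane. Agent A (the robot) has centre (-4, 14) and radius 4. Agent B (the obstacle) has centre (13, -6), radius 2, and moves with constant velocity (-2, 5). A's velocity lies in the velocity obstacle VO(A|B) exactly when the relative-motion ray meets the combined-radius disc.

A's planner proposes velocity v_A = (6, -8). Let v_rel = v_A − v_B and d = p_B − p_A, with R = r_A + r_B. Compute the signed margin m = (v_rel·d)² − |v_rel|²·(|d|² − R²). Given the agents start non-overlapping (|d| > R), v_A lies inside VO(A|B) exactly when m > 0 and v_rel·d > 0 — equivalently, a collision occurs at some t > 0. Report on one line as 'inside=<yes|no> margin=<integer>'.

d = (17, -20),  |d|² = 689;  R = 4+2 = 6,  c = 689−6² = 653
v_rel = (8, -13),  |v_rel|² = 233;  v_rel·d = (8)·(17) + (-13)·(-20) = 396
233·t² − 792·t + 653 = 0  ⇒  m = 396² − 233·653 = 4667
m = 4667 > 0,  v_rel·d = 396 > 0  ⇒  inside

inside=yes margin=4667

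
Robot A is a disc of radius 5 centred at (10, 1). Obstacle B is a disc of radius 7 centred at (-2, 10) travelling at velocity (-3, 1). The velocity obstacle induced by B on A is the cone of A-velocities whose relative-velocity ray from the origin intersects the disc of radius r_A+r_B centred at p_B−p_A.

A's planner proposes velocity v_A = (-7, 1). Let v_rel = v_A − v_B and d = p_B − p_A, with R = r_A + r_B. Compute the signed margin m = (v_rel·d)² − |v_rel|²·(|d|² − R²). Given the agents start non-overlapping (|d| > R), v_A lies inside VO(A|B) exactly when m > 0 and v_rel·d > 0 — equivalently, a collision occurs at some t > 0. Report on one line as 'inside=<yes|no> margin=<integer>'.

d = (-12, 9),  |d|² = 225;  R = 5+7 = 12,  c = 225−12² = 81
v_rel = (-4, 0),  |v_rel|² = 16;  v_rel·d = (-4)·(-12) + (0)·(9) = 48
16·t² − 96·t + 81 = 0  ⇒  m = 48² − 16·81 = 1008
m = 1008 > 0,  v_rel·d = 48 > 0  ⇒  inside

inside=yes margin=1008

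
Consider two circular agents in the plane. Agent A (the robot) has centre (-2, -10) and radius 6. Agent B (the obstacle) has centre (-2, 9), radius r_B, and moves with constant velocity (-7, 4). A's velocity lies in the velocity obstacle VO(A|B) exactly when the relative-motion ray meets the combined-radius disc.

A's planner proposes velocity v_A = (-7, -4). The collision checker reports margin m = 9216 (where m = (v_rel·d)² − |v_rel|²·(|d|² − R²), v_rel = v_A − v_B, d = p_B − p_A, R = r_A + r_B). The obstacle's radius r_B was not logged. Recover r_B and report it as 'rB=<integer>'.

m = 9216
d = (0, 19);  v_rel = (0, -8),  |v_rel|² = 64
v_rel×d = (0)·(19) − (-8)·(0) = 0
since m = R²·64 − 0²:  R² = (0 + 9216) / 64 = 144
R = √144 = 12  ⇒  r_B = 12 − 6 = 6

rB=6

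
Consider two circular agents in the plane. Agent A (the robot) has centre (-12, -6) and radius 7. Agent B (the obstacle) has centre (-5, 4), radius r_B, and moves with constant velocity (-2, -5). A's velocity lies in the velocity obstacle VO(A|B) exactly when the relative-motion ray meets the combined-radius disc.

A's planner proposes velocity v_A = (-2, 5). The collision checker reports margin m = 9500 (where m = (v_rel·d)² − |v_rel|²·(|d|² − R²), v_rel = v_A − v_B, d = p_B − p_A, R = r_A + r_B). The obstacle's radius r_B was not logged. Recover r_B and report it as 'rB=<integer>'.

m = 9500
d = (7, 10);  v_rel = (0, 10),  |v_rel|² = 100
v_rel×d = (0)·(10) − (10)·(7) = -70
since m = R²·100 − (-70)²:  R² = (4900 + 9500) / 100 = 144
R = √144 = 12  ⇒  r_B = 12 − 7 = 5

rB=5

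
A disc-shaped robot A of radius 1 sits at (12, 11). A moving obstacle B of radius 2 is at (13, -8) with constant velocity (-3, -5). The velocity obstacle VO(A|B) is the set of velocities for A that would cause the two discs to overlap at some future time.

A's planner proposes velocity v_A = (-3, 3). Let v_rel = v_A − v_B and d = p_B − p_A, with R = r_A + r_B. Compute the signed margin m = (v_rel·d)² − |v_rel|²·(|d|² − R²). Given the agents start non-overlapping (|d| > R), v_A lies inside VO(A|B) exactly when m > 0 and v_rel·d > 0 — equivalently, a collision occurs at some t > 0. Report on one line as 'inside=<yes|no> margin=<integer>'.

d = (1, -19),  |d|² = 362;  R = 1+2 = 3,  c = 362−3² = 353
v_rel = (0, 8),  |v_rel|² = 64;  v_rel·d = (0)·(1) + (8)·(-19) = -152
64·t² + 304·t + 353 = 0  ⇒  m = (-152)² − 64·353 = 512
m = 512 > 0,  v_rel·d = -152 < 0  ⇒  outside

inside=no margin=512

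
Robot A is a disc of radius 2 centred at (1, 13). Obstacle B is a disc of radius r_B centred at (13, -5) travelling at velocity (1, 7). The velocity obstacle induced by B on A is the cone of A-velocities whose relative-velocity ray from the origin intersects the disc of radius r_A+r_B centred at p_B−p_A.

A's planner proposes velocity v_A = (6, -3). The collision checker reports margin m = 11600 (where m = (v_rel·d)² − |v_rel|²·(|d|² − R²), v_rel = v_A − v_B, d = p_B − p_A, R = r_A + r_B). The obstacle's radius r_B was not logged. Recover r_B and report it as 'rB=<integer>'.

m = 11600
d = (12, -18);  v_rel = (5, -10),  |v_rel|² = 125
v_rel×d = (5)·(-18) − (-10)·(12) = 30
since m = R²·125 − 30²:  R² = (900 + 11600) / 125 = 100
R = √100 = 10  ⇒  r_B = 10 − 2 = 8

rB=8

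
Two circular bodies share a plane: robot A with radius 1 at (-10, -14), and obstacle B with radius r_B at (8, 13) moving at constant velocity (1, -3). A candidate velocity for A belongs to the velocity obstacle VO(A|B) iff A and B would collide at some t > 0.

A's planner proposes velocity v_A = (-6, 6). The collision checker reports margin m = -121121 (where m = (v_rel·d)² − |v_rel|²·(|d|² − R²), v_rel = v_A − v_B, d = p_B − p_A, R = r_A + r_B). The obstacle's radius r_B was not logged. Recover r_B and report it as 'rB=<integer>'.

m = -121121
d = (18, 27);  v_rel = (-7, 9),  |v_rel|² = 130
v_rel×d = (-7)·(27) − (9)·(18) = -351
since m = R²·130 − (-351)²:  R² = (123201 + -121121) / 130 = 16
R = √16 = 4  ⇒  r_B = 4 − 1 = 3

rB=3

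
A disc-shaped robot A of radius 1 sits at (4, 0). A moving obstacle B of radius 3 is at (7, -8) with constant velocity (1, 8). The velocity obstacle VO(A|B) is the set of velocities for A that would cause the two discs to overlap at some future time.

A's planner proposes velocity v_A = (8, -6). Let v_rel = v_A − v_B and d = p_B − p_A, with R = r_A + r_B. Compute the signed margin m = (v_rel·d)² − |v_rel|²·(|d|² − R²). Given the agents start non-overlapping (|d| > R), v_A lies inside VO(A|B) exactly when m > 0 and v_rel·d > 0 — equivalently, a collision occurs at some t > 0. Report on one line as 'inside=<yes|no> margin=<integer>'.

d = (3, -8),  |d|² = 73;  R = 1+3 = 4,  c = 73−4² = 57
v_rel = (7, -14),  |v_rel|² = 245;  v_rel·d = (7)·(3) + (-14)·(-8) = 133
245·t² − 266·t + 57 = 0  ⇒  m = 133² − 245·57 = 3724
m = 3724 > 0,  v_rel·d = 133 > 0  ⇒  inside

inside=yes margin=3724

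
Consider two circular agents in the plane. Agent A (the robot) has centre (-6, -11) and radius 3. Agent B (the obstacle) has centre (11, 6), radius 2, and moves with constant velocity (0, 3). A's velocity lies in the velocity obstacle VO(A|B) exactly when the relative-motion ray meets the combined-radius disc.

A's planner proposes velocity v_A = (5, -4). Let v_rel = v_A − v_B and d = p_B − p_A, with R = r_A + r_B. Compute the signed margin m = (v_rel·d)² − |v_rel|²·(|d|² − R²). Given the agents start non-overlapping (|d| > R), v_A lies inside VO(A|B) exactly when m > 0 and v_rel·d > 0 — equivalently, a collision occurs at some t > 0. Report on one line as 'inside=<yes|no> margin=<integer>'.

d = (17, 17),  |d|² = 578;  R = 3+2 = 5,  c = 578−5² = 553
v_rel = (5, -7),  |v_rel|² = 74;  v_rel·d = (5)·(17) + (-7)·(17) = -34
74·t² + 68·t + 553 = 0  ⇒  m = (-34)² − 74·553 = -39766
m = -39766 < 0,  v_rel·d = -34 < 0  ⇒  outside

inside=no margin=-39766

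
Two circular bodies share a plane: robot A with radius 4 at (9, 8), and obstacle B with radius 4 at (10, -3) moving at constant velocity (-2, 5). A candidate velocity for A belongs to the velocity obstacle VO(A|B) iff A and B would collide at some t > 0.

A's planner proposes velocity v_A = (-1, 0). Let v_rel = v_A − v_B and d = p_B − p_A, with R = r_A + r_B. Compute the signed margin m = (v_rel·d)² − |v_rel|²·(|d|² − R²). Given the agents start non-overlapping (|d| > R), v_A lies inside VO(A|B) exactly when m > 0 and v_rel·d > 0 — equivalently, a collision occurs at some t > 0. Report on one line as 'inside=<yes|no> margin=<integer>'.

d = (1, -11),  |d|² = 122;  R = 4+4 = 8,  c = 122−8² = 58
v_rel = (1, -5),  |v_rel|² = 26;  v_rel·d = (1)·(1) + (-5)·(-11) = 56
26·t² − 112·t + 58 = 0  ⇒  m = 56² − 26·58 = 1628
m = 1628 > 0,  v_rel·d = 56 > 0  ⇒  inside

inside=yes margin=1628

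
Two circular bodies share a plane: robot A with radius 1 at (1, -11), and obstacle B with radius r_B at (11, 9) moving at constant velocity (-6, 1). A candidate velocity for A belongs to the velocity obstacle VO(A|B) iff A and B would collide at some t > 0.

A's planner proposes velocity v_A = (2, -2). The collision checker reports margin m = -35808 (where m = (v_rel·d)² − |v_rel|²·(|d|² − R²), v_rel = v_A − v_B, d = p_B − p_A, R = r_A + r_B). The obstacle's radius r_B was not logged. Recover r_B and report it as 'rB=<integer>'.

m = -35808
d = (10, 20);  v_rel = (8, -3),  |v_rel|² = 73
v_rel×d = (8)·(20) − (-3)·(10) = 190
since m = R²·73 − 190²:  R² = (36100 + -35808) / 73 = 4
R = √4 = 2  ⇒  r_B = 2 − 1 = 1

rB=1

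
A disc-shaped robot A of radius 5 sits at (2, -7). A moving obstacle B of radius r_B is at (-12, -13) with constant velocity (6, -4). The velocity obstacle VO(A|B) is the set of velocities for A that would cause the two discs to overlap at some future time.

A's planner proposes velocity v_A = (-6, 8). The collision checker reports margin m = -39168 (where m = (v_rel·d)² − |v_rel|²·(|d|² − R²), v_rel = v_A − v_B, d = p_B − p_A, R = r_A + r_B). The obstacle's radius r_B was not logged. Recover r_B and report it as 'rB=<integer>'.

m = -39168
d = (-14, -6);  v_rel = (-12, 12),  |v_rel|² = 288
v_rel×d = (-12)·(-6) − (12)·(-14) = 240
since m = R²·288 − 240²:  R² = (57600 + -39168) / 288 = 64
R = √64 = 8  ⇒  r_B = 8 − 5 = 3

rB=3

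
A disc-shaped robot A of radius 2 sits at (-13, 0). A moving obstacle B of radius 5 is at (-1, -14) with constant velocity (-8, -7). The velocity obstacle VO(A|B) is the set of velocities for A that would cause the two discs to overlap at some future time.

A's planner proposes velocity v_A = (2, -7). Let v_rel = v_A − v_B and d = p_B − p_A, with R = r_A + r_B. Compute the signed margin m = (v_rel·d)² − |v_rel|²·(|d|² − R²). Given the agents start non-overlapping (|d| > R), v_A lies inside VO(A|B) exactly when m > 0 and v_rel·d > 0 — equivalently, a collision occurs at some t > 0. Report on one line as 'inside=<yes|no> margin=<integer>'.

d = (12, -14),  |d|² = 340;  R = 2+5 = 7,  c = 340−7² = 291
v_rel = (10, 0),  |v_rel|² = 100;  v_rel·d = (10)·(12) + (0)·(-14) = 120
100·t² − 240·t + 291 = 0  ⇒  m = 120² − 100·291 = -14700
m = -14700 < 0,  v_rel·d = 120 > 0  ⇒  outside

inside=no margin=-14700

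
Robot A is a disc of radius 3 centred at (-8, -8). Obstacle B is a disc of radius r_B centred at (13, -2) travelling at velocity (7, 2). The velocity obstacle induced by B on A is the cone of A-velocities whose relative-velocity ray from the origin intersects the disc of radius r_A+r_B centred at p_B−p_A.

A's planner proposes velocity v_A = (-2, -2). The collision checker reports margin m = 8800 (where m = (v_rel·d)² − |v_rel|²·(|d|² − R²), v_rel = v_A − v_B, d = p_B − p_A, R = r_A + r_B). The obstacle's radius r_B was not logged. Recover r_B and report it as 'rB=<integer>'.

m = 8800
d = (21, 6);  v_rel = (-9, -4),  |v_rel|² = 97
v_rel×d = (-9)·(6) − (-4)·(21) = 30
since m = R²·97 − 30²:  R² = (900 + 8800) / 97 = 100
R = √100 = 10  ⇒  r_B = 10 − 3 = 7

rB=7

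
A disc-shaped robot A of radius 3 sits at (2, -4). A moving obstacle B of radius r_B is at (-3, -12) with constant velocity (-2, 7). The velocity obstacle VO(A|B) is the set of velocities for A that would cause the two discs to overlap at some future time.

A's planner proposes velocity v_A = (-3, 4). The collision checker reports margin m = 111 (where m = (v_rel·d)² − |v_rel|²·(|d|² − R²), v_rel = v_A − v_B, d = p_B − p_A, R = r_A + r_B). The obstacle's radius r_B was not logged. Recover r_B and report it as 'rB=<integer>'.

m = 111
d = (-5, -8);  v_rel = (-1, -3),  |v_rel|² = 10
v_rel×d = (-1)·(-8) − (-3)·(-5) = -7
since m = R²·10 − (-7)²:  R² = (49 + 111) / 10 = 16
R = √16 = 4  ⇒  r_B = 4 − 3 = 1

rB=1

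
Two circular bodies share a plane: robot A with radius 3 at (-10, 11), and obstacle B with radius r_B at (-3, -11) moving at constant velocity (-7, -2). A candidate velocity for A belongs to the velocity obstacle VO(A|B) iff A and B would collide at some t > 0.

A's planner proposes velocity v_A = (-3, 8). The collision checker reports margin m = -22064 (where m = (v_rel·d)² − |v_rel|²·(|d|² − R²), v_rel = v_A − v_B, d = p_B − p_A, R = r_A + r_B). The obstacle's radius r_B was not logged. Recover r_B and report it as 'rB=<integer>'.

m = -22064
d = (7, -22);  v_rel = (4, 10),  |v_rel|² = 116
v_rel×d = (4)·(-22) − (10)·(7) = -158
since m = R²·116 − (-158)²:  R² = (24964 + -22064) / 116 = 25
R = √25 = 5  ⇒  r_B = 5 − 3 = 2

rB=2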